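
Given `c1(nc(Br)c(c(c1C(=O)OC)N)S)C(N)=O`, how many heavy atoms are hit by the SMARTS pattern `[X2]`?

3

The query [X2] means: any atom with exactly two total connections (bonds + H).
Check the 16 heavy atoms by environment: 1× n (aromatic, X2) → match; 5× c (aromatic, X3) → no; 2× C (X3) → no; 2× O (X1) → no; 2× N (X3) → no; 1× O (X2) → match; 1× C (X4) → no; 1× S (X2) → match; 1× Br (X1) → no.
Summing the matching environments: 1 + 1 + 1 = 3 matching atoms.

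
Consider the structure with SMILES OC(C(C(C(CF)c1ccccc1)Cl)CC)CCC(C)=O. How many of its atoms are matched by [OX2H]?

1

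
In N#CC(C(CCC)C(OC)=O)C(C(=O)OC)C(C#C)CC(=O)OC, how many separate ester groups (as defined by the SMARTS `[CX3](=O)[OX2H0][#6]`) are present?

3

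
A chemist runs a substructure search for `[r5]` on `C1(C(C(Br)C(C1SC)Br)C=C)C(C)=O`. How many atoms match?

The query [r5] means: r5 matches atoms in a five-membered ring.
Check the 14 heavy atoms by environment: 5× C (in 5-ring) → match; 5× C (acyclic) → no; 1× O (acyclic) → no; 1× S (acyclic) → no; 2× Br (acyclic) → no.
That gives 5 matching atoms.

5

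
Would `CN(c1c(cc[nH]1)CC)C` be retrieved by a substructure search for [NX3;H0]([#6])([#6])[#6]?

The pattern [NX3;H0]([#6])([#6])[#6] describes a trivalent nitrogen with no H, bonded to three carbons — a tertiary amine.
The molecule carries a dimethylamino group (-N(CH3)2), whose atoms satisfy every constraint of the query, so the pattern matches.

Yes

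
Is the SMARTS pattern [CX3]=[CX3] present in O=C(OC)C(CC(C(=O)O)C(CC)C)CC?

No

The pattern [CX3]=[CX3] describes a non-aromatic C=C double bond between two sp2 carbons — an alkene.
The closest candidate here is an ethyl group (-CH2CH3), but its C-C bond is a single bond between CX4 carbons, not CX3=CX3. No other fragment satisfies the full query, so there is no match.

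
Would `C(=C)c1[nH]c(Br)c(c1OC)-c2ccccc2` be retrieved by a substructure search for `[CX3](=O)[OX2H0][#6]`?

No

The pattern [CX3](=O)[OX2H0][#6] describes a carbonyl carbon bonded to an oxygen that is itself bonded to carbon (no H on that O) — an ester.
The closest candidate here is a methoxy ether (-OCH3), but the ether oxygen is not adjacent to a C=O carbon. No other fragment satisfies the full query, so there is no match.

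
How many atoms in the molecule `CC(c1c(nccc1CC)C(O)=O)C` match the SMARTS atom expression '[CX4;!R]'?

The query [CX4;!R] means: aliphatic carbon with four total connections, not in a ring.
Check the 14 heavy atoms by environment: 1× n (aromatic, X2, in 6-ring) → no; 5× c (aromatic, X3, in 6-ring) → no; 1× C (X3, acyclic) → no; 1× O (X1, acyclic) → no; 1× O (X2, acyclic) → no; 5× C (X4, acyclic) → match.
That gives 5 matching atoms.

5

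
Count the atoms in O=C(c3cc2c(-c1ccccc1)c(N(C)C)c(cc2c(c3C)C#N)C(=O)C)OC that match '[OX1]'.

Check the 29 heavy atoms by environment: 16× c (aromatic, X3) → no; 5× C (X4) → no; 1× N (X3) → no; 2× C (X3) → no; 2× O (X1) → match; 1× O (X2) → no; 1× C (X2) → no; 1× N (X1) → no.
That gives 2 matching atoms.

2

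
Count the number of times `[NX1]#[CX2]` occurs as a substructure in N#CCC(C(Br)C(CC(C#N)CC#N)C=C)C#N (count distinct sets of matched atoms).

4

[NX1]#[CX2] is the SMARTS for a nitrile: a nitrogen triple-bonded to a two-connected carbon.
The molecule carries 4 separate instances of a nitrile (-C#N) meeting every constraint; each maps to a distinct set of atoms, giving 4 matches.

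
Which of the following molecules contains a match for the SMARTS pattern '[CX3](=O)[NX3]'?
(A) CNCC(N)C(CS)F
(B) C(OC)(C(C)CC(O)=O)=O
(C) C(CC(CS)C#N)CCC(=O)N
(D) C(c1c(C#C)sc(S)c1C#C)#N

C

[CX3](=O)[NX3] describes a carbonyl carbon bonded to a trivalent nitrogen (an amide).
(A) has a primary amino group (-NH2) but the -NH2 is not attached to a carbonyl carbon.
(B) has a carboxylic acid group (-C(=O)OH) but the carbonyl is bonded to O, not to an NX3 nitrogen.
(C) contains a primary amide (-C(=O)NH2), which satisfies every atom and bond constraint.
(D) has a nitrile (-C#N) but the nitrile N is NX1 (triple-bonded), not NX3.
So the answer is (C).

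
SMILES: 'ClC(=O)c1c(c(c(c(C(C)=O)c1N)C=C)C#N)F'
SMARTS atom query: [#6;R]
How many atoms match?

6

The query [#6;R] means: carbon that is part of a ring.
Check the 18 heavy atoms by environment: 6× c (aromatic, in 6-ring) → match; 1× F (acyclic) → no; 6× C (acyclic) → no; 2× N (acyclic) → no; 2× O (acyclic) → no; 1× Cl (acyclic) → no.
That gives 6 matching atoms.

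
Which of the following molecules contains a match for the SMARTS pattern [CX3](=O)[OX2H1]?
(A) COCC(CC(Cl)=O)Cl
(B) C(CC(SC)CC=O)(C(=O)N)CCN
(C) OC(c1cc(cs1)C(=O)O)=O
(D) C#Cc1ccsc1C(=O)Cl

C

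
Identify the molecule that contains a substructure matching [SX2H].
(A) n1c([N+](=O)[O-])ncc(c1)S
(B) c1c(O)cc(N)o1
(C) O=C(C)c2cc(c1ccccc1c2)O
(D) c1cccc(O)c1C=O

A

[SX2H] describes an aliphatic sulfur with two connections, one being H (a thiol).
(A) contains a thiol (-SH), which satisfies every atom and bond constraint.
(B) has a hydroxyl group (-OH) but it is an -OH, not an -SH.
(C) has a hydroxyl group (-OH) but it is an -OH, not an -SH.
(D) has a hydroxyl group (-OH) but it is an -OH, not an -SH.
So the answer is (A).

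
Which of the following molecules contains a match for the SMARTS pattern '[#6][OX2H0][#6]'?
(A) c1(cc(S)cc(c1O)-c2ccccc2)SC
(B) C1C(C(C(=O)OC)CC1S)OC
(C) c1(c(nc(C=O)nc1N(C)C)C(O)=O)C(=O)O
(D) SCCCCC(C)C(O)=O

B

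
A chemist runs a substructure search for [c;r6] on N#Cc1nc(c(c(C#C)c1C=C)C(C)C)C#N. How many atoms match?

Check the 17 heavy atoms by environment: 1× n (aromatic, in 6-ring) → no; 5× c (aromatic, in 6-ring) → match; 9× C (acyclic) → no; 2× N (acyclic) → no.
That gives 5 matching atoms.

5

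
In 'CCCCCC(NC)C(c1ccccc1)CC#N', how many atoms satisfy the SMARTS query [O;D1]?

0

The query [O;D1] means: aliphatic oxygen bonded to exactly one heavy atom.
Check the 18 heavy atoms by environment: 6× C (D2) → no; 2× C (D3) → no; 2× C (D1) → no; 1× N (D1) → no; 1× N (D2) → no; 1× c (aromatic, D3) → no; 5× c (aromatic, D2) → no.
No environment satisfies the query, so 0 matching atoms.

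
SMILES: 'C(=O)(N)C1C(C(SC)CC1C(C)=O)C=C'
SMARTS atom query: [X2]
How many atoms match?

1

The query [X2] means: any atom with exactly two total connections (bonds + H).
Check the 15 heavy atoms by environment: 7× C (X4) → no; 4× C (X3) → no; 2× O (X1) → no; 1× S (X2) → match; 1× N (X3) → no.
That gives 1 matching atom.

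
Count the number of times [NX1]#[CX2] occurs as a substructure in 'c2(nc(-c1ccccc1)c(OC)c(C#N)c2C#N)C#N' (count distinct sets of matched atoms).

[NX1]#[CX2] is the SMARTS for a nitrile: a nitrogen triple-bonded to a two-connected carbon.
The molecule carries 3 separate instances of a nitrile (-C#N) meeting every constraint; each maps to a distinct set of atoms, giving 3 matches.

3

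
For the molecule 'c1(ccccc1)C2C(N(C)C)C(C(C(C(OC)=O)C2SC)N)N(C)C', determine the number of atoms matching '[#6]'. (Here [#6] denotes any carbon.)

19

The query [#6] means: #6 matches any atom with atomic number 6 (carbon, aromatic or aliphatic).
Check the 25 heavy atoms by environment: 13× C → match; 3× N → no; 6× c (aromatic) → match; 2× O → no; 1× S → no.
Summing the matching environments: 13 + 6 = 19 matching atoms.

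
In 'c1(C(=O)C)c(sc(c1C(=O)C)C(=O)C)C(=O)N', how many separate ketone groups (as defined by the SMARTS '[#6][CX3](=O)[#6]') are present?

[#6][CX3](=O)[#6] is the SMARTS for a ketone: a carbonyl carbon (no H) flanked by two carbons.
The molecule carries 3 separate instances of an acetyl/ketone group (-C(=O)CH3) meeting every constraint; each maps to a distinct set of atoms, giving 3 matches.

3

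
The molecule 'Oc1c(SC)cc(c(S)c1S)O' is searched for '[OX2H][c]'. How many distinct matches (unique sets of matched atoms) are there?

[OX2H][c] is the SMARTS for a phenol: a hydroxyl oxygen attached to an aromatic carbon.
The molecule carries 2 separate instances of a hydroxyl group (-OH) meeting every constraint; each maps to a distinct set of atoms, giving 2 matches.

2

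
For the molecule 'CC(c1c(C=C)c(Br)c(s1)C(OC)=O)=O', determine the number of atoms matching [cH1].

The query [cH1] means: aromatic carbon bearing exactly one hydrogen.
Check the 15 heavy atoms by environment: 1× s (aromatic, H0) → no; 4× c (aromatic, H0) → no; 2× C (H0) → no; 3× O (H0) → no; 2× C (H3) → no; 1× Br (H0) → no; 1× C (H1) → no; 1× C (H2) → no.
No environment satisfies the query, so 0 matching atoms.

0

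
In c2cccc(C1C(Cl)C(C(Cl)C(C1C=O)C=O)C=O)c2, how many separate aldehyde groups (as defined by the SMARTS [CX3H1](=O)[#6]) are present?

3

[CX3H1](=O)[#6] is the SMARTS for an aldehyde: an sp2 carbon with one H, double-bonded to O and single-bonded to carbon.
The molecule carries 3 separate instances of an aldehyde (-CHO) meeting every constraint; each maps to a distinct set of atoms, giving 3 matches.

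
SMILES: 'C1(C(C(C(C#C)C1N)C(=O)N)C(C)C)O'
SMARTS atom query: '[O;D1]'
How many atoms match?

The query [O;D1] means: aliphatic oxygen bonded to exactly one heavy atom.
Check the 15 heavy atoms by environment: 7× C (D3) → no; 2× O (D1) → match; 2× N (D1) → no; 3× C (D1) → no; 1× C (D2) → no.
That gives 2 matching atoms.

2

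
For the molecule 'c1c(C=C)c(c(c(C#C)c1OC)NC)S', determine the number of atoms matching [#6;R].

6

The query [#6;R] means: carbon that is part of a ring.
Check the 15 heavy atoms by environment: 6× c (aromatic, in 6-ring) → match; 1× O (acyclic) → no; 6× C (acyclic) → no; 1× S (acyclic) → no; 1× N (acyclic) → no.
That gives 6 matching atoms.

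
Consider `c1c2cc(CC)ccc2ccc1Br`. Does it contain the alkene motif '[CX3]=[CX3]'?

The pattern [CX3]=[CX3] describes a non-aromatic C=C double bond between two sp2 carbons — an alkene.
The closest candidate here is an ethyl group (-CH2CH3), but its C-C bond is a single bond between CX4 carbons, not CX3=CX3. No other fragment satisfies the full query, so there is no match.

No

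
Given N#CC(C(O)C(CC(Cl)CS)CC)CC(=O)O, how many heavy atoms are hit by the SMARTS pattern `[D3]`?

5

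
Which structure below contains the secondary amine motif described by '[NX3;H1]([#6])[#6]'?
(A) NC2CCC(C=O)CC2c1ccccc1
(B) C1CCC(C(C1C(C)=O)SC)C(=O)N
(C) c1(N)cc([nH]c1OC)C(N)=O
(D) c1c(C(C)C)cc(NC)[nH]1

D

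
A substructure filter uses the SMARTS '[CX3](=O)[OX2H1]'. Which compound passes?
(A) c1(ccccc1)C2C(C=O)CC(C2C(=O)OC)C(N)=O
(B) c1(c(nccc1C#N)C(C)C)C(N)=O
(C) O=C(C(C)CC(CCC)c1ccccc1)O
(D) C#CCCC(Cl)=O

[CX3](=O)[OX2H1] describes an sp2 carbon double-bonded to O and single-bonded to an -OH oxygen (a carboxylic acid).
(A) has a primary amide (-C(=O)NH2) but the carbonyl is bonded to N, not to an -OH oxygen.
(B) has a primary amide (-C(=O)NH2) but the carbonyl is bonded to N, not to an -OH oxygen.
(C) contains a carboxylic acid group (-C(=O)OH), which satisfies every atom and bond constraint.
(D) has an acyl chloride (-C(=O)Cl) but the carbonyl is bonded to Cl, not to an -OH oxygen.
So the answer is (C).

C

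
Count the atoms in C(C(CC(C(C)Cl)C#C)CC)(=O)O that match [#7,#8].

2

Check the 13 heavy atoms by environment: 10× C → no; 1× Cl → no; 2× O → match.
That gives 2 matching atoms.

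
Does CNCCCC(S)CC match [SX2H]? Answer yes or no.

The pattern [SX2H] describes an aliphatic sulfur with two connections, one being H — a thiol.
The molecule carries a thiol (-SH), whose atoms satisfy every constraint of the query, so the pattern matches.

Yes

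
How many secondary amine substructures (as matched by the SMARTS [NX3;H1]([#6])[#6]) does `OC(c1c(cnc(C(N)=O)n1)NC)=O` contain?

1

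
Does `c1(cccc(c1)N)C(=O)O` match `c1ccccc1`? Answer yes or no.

Yes

The pattern c1ccccc1 describes six aromatic carbons in a ring — a benzene ring.
The required atom environment is present in the molecule, so the pattern matches.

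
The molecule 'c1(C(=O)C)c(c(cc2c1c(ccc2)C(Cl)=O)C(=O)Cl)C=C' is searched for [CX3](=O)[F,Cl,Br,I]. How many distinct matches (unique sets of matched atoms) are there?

2

[CX3](=O)[F,Cl,Br,I] is the SMARTS for an acyl halide: a carbonyl carbon bonded to a halogen.
The molecule carries 2 separate instances of an acyl chloride (-C(=O)Cl) meeting every constraint; each maps to a distinct set of atoms, giving 2 matches.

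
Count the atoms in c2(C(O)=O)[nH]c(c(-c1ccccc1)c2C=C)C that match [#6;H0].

The query [#6;H0] means: any carbon with no attached hydrogen.
Check the 17 heavy atoms by environment: 1× n (aromatic, H1) → no; 5× c (aromatic, H0) → match; 1× C (H1) → no; 1× C (H2) → no; 5× c (aromatic, H1) → no; 1× C (H3) → no; 1× C (H0) → match; 1× O (H0) → no; 1× O (H1) → no.
Summing the matching environments: 5 + 1 = 6 matching atoms.

6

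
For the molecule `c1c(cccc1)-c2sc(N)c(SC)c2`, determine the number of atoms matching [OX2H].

0

The query [OX2H] means: aliphatic oxygen with two connections, one of which is H — an -OH oxygen.
Check the 14 heavy atoms by environment: 1× s (aromatic, H0, X2) → no; 4× c (aromatic, H0, X3) → no; 6× c (aromatic, H1, X3) → no; 1× S (H0, X2) → no; 1× C (H3, X4) → no; 1× N (H2, X3) → no.
No environment satisfies the query, so 0 matching atoms.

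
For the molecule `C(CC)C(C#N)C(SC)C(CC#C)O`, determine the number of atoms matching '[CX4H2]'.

3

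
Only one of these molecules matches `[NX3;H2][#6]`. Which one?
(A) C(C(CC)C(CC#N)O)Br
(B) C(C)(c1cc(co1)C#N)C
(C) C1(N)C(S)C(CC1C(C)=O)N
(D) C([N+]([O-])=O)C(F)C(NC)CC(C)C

C

[NX3;H2][#6] describes a trivalent nitrogen with two H attached to carbon (a primary amine).
(A) has a nitrile (-C#N) but the nitrogen is NX1 (triple-bonded), not NX3 with two H.
(B) has a nitrile (-C#N) but the nitrogen is NX1 (triple-bonded), not NX3 with two H.
(C) contains a primary amino group (-NH2), which satisfies every atom and bond constraint.
(D) has a nitro group (-[N+](=O)[O-]) but the nitrogen is [N+] with no H, not NX3H2.
So the answer is (C).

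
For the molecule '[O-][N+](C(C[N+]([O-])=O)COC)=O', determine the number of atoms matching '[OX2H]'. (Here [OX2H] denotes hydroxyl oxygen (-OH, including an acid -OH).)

0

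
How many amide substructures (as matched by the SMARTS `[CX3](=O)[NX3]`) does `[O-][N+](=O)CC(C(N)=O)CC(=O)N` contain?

[CX3](=O)[NX3] is the SMARTS for an amide: a carbonyl carbon bonded to a trivalent nitrogen.
The molecule carries 2 separate instances of a primary amide (-C(=O)NH2) meeting every constraint; each maps to a distinct set of atoms, giving 2 matches.

2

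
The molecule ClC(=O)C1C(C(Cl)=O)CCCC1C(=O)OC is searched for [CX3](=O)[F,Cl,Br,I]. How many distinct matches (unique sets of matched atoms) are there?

2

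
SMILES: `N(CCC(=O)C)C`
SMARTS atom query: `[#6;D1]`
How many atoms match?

2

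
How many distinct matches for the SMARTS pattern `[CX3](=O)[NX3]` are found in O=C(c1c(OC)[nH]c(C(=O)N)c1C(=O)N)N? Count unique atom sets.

3

[CX3](=O)[NX3] is the SMARTS for an amide: a carbonyl carbon bonded to a trivalent nitrogen.
The molecule carries 3 separate instances of a primary amide (-C(=O)NH2) meeting every constraint; each maps to a distinct set of atoms, giving 3 matches.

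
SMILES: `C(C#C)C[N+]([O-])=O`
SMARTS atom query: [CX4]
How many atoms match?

2

The query [CX4] means: C with X4: aliphatic carbon with exactly 4 total connections (bonds + H).
Check the 7 heavy atoms by environment: 2× C (X4) → match; 2× C (X2) → no; 1× N (charge +1, X3) → no; 1× O (charge -1, X1) → no; 1× O (X1) → no.
That gives 2 matching atoms.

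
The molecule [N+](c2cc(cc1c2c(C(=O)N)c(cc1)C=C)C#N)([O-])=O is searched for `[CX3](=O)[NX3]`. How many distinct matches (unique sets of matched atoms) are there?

1

[CX3](=O)[NX3] is the SMARTS for an amide: a carbonyl carbon bonded to a trivalent nitrogen.
Exactly one fragment in the molecule meets all constraints, giving 1 match.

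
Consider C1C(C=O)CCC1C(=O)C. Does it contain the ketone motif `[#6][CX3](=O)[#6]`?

Yes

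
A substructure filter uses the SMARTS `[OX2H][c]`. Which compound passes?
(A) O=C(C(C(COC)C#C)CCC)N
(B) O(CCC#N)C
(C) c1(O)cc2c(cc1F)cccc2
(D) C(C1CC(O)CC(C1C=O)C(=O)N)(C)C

[OX2H][c] describes a hydroxyl oxygen attached to an aromatic carbon (a phenol).
(A) has a methoxy ether (-OCH3) but the oxygen has H0, not H1.
(B) has a methoxy ether (-OCH3) but the oxygen has H0, not H1.
(C) contains a hydroxyl group (-OH), which satisfies every atom and bond constraint.
(D) has a hydroxyl group (-OH) but the -OH is on an aliphatic carbon, not an aromatic c.
So the answer is (C).

C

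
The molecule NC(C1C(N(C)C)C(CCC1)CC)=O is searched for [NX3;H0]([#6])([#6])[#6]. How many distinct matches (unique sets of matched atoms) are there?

[NX3;H0]([#6])([#6])[#6] is the SMARTS for a tertiary amine: a trivalent nitrogen with no H, bonded to three carbons.
Exactly one fragment in the molecule meets all constraints, giving 1 match.

1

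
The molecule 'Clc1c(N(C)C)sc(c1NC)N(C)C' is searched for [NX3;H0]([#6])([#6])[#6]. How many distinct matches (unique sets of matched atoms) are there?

[NX3;H0]([#6])([#6])[#6] is the SMARTS for a tertiary amine: a trivalent nitrogen with no H, bonded to three carbons.
The molecule carries 2 separate instances of a dimethylamino group (-N(CH3)2) meeting every constraint; each maps to a distinct set of atoms, giving 2 matches.

2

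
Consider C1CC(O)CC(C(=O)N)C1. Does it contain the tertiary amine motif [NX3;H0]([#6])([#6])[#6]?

No

The pattern [NX3;H0]([#6])([#6])[#6] describes a trivalent nitrogen with no H, bonded to three carbons — a tertiary amine.
The closest candidate here is a primary amide (-C(=O)NH2), but the amide nitrogen has H2 and only one carbon neighbour. No other fragment satisfies the full query, so there is no match.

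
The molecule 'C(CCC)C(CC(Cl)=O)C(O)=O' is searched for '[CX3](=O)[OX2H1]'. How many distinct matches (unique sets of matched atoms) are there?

[CX3](=O)[OX2H1] is the SMARTS for a carboxylic acid: an sp2 carbon double-bonded to O and single-bonded to an -OH oxygen.
Exactly one fragment in the molecule meets all constraints, giving 1 match.

1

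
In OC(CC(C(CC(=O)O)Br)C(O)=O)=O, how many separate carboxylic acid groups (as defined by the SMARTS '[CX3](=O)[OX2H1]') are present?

3

[CX3](=O)[OX2H1] is the SMARTS for a carboxylic acid: an sp2 carbon double-bonded to O and single-bonded to an -OH oxygen.
The molecule carries 3 separate instances of a carboxylic acid group (-C(=O)OH) meeting every constraint; each maps to a distinct set of atoms, giving 3 matches.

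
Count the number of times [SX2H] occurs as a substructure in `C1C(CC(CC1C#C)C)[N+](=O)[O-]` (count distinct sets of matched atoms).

0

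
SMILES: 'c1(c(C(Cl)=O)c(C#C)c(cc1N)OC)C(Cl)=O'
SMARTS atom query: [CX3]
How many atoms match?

2

The query [CX3] means: C with X3: aliphatic carbon with exactly 3 total connections.
Check the 17 heavy atoms by environment: 6× c (aromatic, X3) → no; 2× C (X3) → match; 2× O (X1) → no; 2× Cl (X1) → no; 2× C (X2) → no; 1× O (X2) → no; 1× C (X4) → no; 1× N (X3) → no.
That gives 2 matching atoms.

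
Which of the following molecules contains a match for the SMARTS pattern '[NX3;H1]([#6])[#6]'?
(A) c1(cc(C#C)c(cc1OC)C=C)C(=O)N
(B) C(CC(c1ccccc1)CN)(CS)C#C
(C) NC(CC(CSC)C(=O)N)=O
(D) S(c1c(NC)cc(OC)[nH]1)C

D

[NX3;H1]([#6])[#6] describes a trivalent nitrogen with one H, bonded to two carbons (a secondary amine).
(A) has a primary amide (-C(=O)NH2) but the -C(=O)NH2 nitrogen has H2, not H1.
(B) has a primary amino group (-NH2) but the nitrogen has H2 and only one carbon neighbour.
(C) has a primary amide (-C(=O)NH2) but the -C(=O)NH2 nitrogen has H2, not H1.
(D) contains an N-methylamino group (-NHCH3), which satisfies every atom and bond constraint.
So the answer is (D).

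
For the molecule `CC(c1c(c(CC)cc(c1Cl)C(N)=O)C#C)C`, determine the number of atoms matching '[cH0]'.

5

Check the 17 heavy atoms by environment: 1× c (aromatic, H1) → no; 5× c (aromatic, H0) → match; 1× C (H2) → no; 3× C (H3) → no; 1× Cl (H0) → no; 2× C (H0) → no; 1× O (H0) → no; 1× N (H2) → no; 2× C (H1) → no.
That gives 5 matching atoms.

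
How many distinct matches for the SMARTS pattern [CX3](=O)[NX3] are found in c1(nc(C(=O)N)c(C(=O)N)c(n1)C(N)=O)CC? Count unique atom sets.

3

[CX3](=O)[NX3] is the SMARTS for an amide: a carbonyl carbon bonded to a trivalent nitrogen.
The molecule carries 3 separate instances of a primary amide (-C(=O)NH2) meeting every constraint; each maps to a distinct set of atoms, giving 3 matches.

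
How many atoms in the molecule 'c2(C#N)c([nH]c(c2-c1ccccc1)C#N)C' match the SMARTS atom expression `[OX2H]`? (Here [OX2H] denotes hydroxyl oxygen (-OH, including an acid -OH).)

The query [OX2H] means: aliphatic oxygen with two connections, one of which is H — an -OH oxygen.
Check the 16 heavy atoms by environment: 1× n (aromatic, H1, X3) → no; 5× c (aromatic, H0, X3) → no; 5× c (aromatic, H1, X3) → no; 2× C (H0, X2) → no; 2× N (H0, X1) → no; 1× C (H3, X4) → no.
No environment satisfies the query, so 0 matching atoms.

0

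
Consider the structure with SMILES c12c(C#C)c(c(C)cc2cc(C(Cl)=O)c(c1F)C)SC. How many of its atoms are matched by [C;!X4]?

The query [C;!X4] means: aliphatic carbon that does not have four total connections.
Check the 20 heavy atoms by environment: 10× c (aromatic, X3) → no; 3× C (X4) → no; 1× S (X2) → no; 2× C (X2) → match; 1× F (X1) → no; 1× C (X3) → match; 1× O (X1) → no; 1× Cl (X1) → no.
Summing the matching environments: 2 + 1 = 3 matching atoms.

3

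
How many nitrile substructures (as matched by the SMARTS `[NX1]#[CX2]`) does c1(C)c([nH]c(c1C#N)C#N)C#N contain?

3

[NX1]#[CX2] is the SMARTS for a nitrile: a nitrogen triple-bonded to a two-connected carbon.
The molecule carries 3 separate instances of a nitrile (-C#N) meeting every constraint; each maps to a distinct set of atoms, giving 3 matches.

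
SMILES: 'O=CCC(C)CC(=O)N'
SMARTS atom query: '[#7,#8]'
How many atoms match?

3

Check the 9 heavy atoms by environment: 6× C → no; 2× O → match; 1× N → match.
Summing the matching environments: 2 + 1 = 3 matching atoms.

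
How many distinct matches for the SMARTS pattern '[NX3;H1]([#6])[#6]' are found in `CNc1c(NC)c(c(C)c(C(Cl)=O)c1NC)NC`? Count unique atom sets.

[NX3;H1]([#6])[#6] is the SMARTS for a secondary amine: a trivalent nitrogen with one H, bonded to two carbons.
The molecule carries 4 separate instances of an N-methylamino group (-NHCH3) meeting every constraint; each maps to a distinct set of atoms, giving 4 matches.

4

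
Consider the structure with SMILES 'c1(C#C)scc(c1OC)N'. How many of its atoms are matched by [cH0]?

3

The query [cH0] means: aromatic carbon with no attached hydrogen (substituted or ring-fusion).
Check the 10 heavy atoms by environment: 1× s (aromatic, H0) → no; 1× c (aromatic, H1) → no; 3× c (aromatic, H0) → match; 1× O (H0) → no; 1× C (H3) → no; 1× C (H0) → no; 1× C (H1) → no; 1× N (H2) → no.
That gives 3 matching atoms.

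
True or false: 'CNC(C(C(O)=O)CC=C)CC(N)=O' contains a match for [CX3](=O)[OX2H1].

The pattern [CX3](=O)[OX2H1] describes an sp2 carbon double-bonded to O and single-bonded to an -OH oxygen — a carboxylic acid.
The molecule carries a carboxylic acid group (-C(=O)OH), whose atoms satisfy every constraint of the query, so the pattern matches.

True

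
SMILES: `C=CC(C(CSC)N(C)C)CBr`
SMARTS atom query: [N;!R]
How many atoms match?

1

The query [N;!R] means: aliphatic nitrogen not in a ring.
Check the 12 heavy atoms by environment: 9× C (acyclic) → no; 1× N (acyclic) → match; 1× Br (acyclic) → no; 1× S (acyclic) → no.
That gives 1 matching atom.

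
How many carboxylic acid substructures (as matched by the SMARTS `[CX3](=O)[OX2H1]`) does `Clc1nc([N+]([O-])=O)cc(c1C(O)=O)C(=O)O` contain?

2

[CX3](=O)[OX2H1] is the SMARTS for a carboxylic acid: an sp2 carbon double-bonded to O and single-bonded to an -OH oxygen.
The molecule carries 2 separate instances of a carboxylic acid group (-C(=O)OH) meeting every constraint; each maps to a distinct set of atoms, giving 2 matches.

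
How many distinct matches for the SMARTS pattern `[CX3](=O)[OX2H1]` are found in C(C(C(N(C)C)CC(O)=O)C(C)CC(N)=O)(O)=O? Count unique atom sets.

[CX3](=O)[OX2H1] is the SMARTS for a carboxylic acid: an sp2 carbon double-bonded to O and single-bonded to an -OH oxygen.
The molecule carries 2 separate instances of a carboxylic acid group (-C(=O)OH) meeting every constraint; each maps to a distinct set of atoms, giving 2 matches.

2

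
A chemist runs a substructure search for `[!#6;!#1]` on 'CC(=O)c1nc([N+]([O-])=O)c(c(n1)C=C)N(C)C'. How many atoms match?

7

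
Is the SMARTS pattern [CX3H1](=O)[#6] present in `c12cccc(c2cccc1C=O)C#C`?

Yes

The pattern [CX3H1](=O)[#6] describes an sp2 carbon with one H, double-bonded to O and single-bonded to carbon — an aldehyde.
The molecule carries an aldehyde (-CHO), whose atoms satisfy every constraint of the query, so the pattern matches.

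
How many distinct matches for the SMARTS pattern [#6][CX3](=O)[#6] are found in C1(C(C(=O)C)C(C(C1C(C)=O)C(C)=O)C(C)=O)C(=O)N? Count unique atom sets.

[#6][CX3](=O)[#6] is the SMARTS for a ketone: a carbonyl carbon (no H) flanked by two carbons.
The molecule carries 4 separate instances of an acetyl/ketone group (-C(=O)CH3) meeting every constraint; each maps to a distinct set of atoms, giving 4 matches.

4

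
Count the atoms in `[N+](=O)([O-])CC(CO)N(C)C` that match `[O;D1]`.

The query [O;D1] means: aliphatic oxygen bonded to exactly one heavy atom.
Check the 10 heavy atoms by environment: 2× C (D2) → no; 1× C (D3) → no; 2× O (D1) → match; 1× N (charge +1, D3) → no; 1× O (charge -1, D1) → match; 1× N (D3) → no; 2× C (D1) → no.
Summing the matching environments: 2 + 1 = 3 matching atoms.

3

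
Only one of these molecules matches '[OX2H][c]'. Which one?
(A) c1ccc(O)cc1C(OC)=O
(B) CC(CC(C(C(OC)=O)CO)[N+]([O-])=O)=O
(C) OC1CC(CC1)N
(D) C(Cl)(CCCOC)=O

A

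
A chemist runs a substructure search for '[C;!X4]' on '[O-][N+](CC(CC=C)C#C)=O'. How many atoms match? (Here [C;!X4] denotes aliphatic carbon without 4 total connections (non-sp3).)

4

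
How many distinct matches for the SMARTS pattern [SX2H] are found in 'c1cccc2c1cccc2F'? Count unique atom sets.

0

[SX2H] is the SMARTS for a thiol: an aliphatic sulfur with two connections, one being H.
No fragment in the molecule satisfies every constraint, giving 0 matches.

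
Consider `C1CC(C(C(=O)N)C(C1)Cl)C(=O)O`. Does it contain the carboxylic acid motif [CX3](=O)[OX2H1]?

Yes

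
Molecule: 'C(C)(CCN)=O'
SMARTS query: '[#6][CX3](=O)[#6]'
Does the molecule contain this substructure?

Yes

The pattern [#6][CX3](=O)[#6] describes a carbonyl carbon (no H) flanked by two carbons — a ketone.
The molecule carries an acetyl/ketone group (-C(=O)CH3), whose atoms satisfy every constraint of the query, so the pattern matches.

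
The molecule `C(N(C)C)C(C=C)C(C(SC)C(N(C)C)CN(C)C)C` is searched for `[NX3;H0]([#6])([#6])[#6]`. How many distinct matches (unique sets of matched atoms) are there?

3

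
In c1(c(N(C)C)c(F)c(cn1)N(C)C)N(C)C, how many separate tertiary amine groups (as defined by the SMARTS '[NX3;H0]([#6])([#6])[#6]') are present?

3

[NX3;H0]([#6])([#6])[#6] is the SMARTS for a tertiary amine: a trivalent nitrogen with no H, bonded to three carbons.
The molecule carries 3 separate instances of a dimethylamino group (-N(CH3)2) meeting every constraint; each maps to a distinct set of atoms, giving 3 matches.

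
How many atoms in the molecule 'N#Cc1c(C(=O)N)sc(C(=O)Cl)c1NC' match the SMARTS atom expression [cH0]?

4

The query [cH0] means: aromatic carbon with no attached hydrogen (substituted or ring-fusion).
Check the 15 heavy atoms by environment: 1× s (aromatic, H0) → no; 4× c (aromatic, H0) → match; 3× C (H0) → no; 2× O (H0) → no; 1× Cl (H0) → no; 1× N (H2) → no; 1× N (H1) → no; 1× C (H3) → no; 1× N (H0) → no.
That gives 4 matching atoms.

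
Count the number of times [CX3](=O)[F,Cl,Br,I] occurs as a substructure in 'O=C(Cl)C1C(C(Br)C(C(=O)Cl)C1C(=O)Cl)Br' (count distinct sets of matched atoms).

[CX3](=O)[F,Cl,Br,I] is the SMARTS for an acyl halide: a carbonyl carbon bonded to a halogen.
The molecule carries 3 separate instances of an acyl chloride (-C(=O)Cl) meeting every constraint; each maps to a distinct set of atoms, giving 3 matches.

3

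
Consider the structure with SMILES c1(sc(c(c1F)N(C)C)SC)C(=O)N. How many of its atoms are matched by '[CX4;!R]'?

3

The query [CX4;!R] means: aliphatic carbon with four total connections, not in a ring.
Check the 14 heavy atoms by environment: 1× s (aromatic, X2, in 5-ring) → no; 4× c (aromatic, X3, in 5-ring) → no; 1× S (X2, acyclic) → no; 3× C (X4, acyclic) → match; 1× F (X1, acyclic) → no; 2× N (X3, acyclic) → no; 1× C (X3, acyclic) → no; 1× O (X1, acyclic) → no.
That gives 3 matching atoms.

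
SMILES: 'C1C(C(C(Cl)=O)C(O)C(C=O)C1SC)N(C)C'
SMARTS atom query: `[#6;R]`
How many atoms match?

6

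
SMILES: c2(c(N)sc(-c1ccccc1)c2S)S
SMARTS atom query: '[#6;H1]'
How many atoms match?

5

The query [#6;H1] means: any carbon bearing exactly one hydrogen.
Check the 14 heavy atoms by environment: 1× s (aromatic, H0) → no; 5× c (aromatic, H0) → no; 2× S (H1) → no; 1× N (H2) → no; 5× c (aromatic, H1) → match.
That gives 5 matching atoms.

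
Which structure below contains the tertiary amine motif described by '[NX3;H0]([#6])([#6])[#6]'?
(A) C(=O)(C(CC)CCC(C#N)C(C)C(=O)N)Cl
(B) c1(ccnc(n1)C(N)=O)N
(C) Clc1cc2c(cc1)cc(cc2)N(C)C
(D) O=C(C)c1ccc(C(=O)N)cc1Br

C

[NX3;H0]([#6])([#6])[#6] describes a trivalent nitrogen with no H, bonded to three carbons (a tertiary amine).
(A) has a primary amide (-C(=O)NH2) but the amide nitrogen has H2 and only one carbon neighbour.
(B) has a primary amide (-C(=O)NH2) but the amide nitrogen has H2 and only one carbon neighbour.
(C) contains a dimethylamino group (-N(CH3)2), which satisfies every atom and bond constraint.
(D) has a primary amide (-C(=O)NH2) but the amide nitrogen has H2 and only one carbon neighbour.
So the answer is (C).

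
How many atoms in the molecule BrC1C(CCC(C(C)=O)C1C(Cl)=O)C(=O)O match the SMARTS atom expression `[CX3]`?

3

The query [CX3] means: C with X3: aliphatic carbon with exactly 3 total connections.
Check the 16 heavy atoms by environment: 7× C (X4) → no; 3× C (X3) → match; 3× O (X1) → no; 1× Cl (X1) → no; 1× Br (X1) → no; 1× O (X2) → no.
That gives 3 matching atoms.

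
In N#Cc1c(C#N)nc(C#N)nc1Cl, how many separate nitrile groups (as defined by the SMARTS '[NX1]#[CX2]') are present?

[NX1]#[CX2] is the SMARTS for a nitrile: a nitrogen triple-bonded to a two-connected carbon.
The molecule carries 3 separate instances of a nitrile (-C#N) meeting every constraint; each maps to a distinct set of atoms, giving 3 matches.

3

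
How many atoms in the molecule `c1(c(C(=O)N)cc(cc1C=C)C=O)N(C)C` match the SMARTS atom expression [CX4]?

Check the 16 heavy atoms by environment: 6× c (aromatic, X3) → no; 4× C (X3) → no; 2× O (X1) → no; 2× N (X3) → no; 2× C (X4) → match.
That gives 2 matching atoms.

2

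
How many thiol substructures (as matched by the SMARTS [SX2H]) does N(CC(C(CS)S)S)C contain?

[SX2H] is the SMARTS for a thiol: an aliphatic sulfur with two connections, one being H.
The molecule carries 3 separate instances of a thiol (-SH) meeting every constraint; each maps to a distinct set of atoms, giving 3 matches.

3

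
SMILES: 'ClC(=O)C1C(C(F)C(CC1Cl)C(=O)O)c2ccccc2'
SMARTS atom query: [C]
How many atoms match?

8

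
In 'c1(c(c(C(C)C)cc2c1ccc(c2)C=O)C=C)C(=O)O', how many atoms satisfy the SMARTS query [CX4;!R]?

3

Check the 20 heavy atoms by environment: 10× c (aromatic, X3, in 6-ring) → no; 4× C (X3, acyclic) → no; 2× O (X1, acyclic) → no; 1× O (X2, acyclic) → no; 3× C (X4, acyclic) → match.
That gives 3 matching atoms.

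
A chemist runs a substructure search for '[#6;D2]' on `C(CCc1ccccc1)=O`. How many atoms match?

8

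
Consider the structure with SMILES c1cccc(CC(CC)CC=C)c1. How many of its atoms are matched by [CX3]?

2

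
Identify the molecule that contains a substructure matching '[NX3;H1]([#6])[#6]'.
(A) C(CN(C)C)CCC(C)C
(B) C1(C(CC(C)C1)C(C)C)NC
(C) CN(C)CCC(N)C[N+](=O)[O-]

B

[NX3;H1]([#6])[#6] describes a trivalent nitrogen with one H, bonded to two carbons (a secondary amine).
(A) has a dimethylamino group (-N(CH3)2) but the nitrogen has H0, not H1.
(B) contains an N-methylamino group (-NHCH3), which satisfies every atom and bond constraint.
(C) has a dimethylamino group (-N(CH3)2) but the nitrogen has H0, not H1.
So the answer is (B).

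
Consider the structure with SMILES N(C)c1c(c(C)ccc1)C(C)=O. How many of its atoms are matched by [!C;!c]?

The query [!C;!c] means: neither aliphatic nor aromatic carbon — same as [!#6].
Check the 12 heavy atoms by environment: 6× c (aromatic) → no; 4× C → no; 1× O → match; 1× N → match.
Summing the matching environments: 1 + 1 = 2 matching atoms.

2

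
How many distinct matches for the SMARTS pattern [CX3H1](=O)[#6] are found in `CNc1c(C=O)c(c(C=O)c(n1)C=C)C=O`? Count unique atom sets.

[CX3H1](=O)[#6] is the SMARTS for an aldehyde: an sp2 carbon with one H, double-bonded to O and single-bonded to carbon.
The molecule carries 3 separate instances of an aldehyde (-CHO) meeting every constraint; each maps to a distinct set of atoms, giving 3 matches.

3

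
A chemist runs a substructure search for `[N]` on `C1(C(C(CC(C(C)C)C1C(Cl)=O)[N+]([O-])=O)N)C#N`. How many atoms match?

3

The query [N] means: uppercase N matches aliphatic (non-aromatic) nitrogen only.
Check the 18 heavy atoms by environment: 11× C → no; 2× N → match; 2× O → no; 1× Cl → no; 1× N (charge +1) → match; 1× O (charge -1) → no.
Summing the matching environments: 2 + 1 = 3 matching atoms.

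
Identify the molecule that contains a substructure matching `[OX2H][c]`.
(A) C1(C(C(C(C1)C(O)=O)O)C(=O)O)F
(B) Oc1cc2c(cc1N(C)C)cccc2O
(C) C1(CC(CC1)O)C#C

[OX2H][c] describes a hydroxyl oxygen attached to an aromatic carbon (a phenol).
(A) has a hydroxyl group (-OH) but the -OH is on an aliphatic carbon, not an aromatic c.
(B) contains a hydroxyl group (-OH), which satisfies every atom and bond constraint.
(C) has a hydroxyl group (-OH) but the -OH is on an aliphatic carbon, not an aromatic c.
So the answer is (B).

B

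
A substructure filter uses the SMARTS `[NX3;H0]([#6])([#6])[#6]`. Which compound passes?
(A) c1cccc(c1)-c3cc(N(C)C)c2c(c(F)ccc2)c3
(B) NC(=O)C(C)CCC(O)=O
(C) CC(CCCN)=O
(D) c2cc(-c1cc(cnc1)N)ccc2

[NX3;H0]([#6])([#6])[#6] describes a trivalent nitrogen with no H, bonded to three carbons (a tertiary amine).
(A) contains a dimethylamino group (-N(CH3)2), which satisfies every atom and bond constraint.
(B) has a primary amide (-C(=O)NH2) but the amide nitrogen has H2 and only one carbon neighbour.
(C) has a primary amino group (-NH2) but the nitrogen has H2, not H0 with three carbons.
(D) has a primary amino group (-NH2) but the nitrogen has H2, not H0 with three carbons.
So the answer is (A).

A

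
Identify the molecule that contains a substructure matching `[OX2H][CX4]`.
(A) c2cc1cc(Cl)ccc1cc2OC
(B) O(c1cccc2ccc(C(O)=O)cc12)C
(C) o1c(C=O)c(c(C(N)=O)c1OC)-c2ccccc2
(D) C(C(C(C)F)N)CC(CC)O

D

[OX2H][CX4] describes a hydroxyl oxygen bound to an sp3 (X4) carbon (an aliphatic alcohol).
(A) has a methoxy ether (-OCH3) but the oxygen has H0 (ether), not H1.
(B) has a carboxylic acid group (-C(=O)OH) but the -OH is on a CX3 carbonyl carbon, not a CX4 carbon.
(C) has a methoxy ether (-OCH3) but the oxygen has H0 (ether), not H1.
(D) contains a hydroxyl group (-OH), which satisfies every atom and bond constraint.
So the answer is (D).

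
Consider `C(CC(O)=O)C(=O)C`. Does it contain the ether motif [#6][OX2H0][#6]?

No

The pattern [#6][OX2H0][#6] describes an aliphatic oxygen bridging two carbons with no H on the oxygen — an ether.
The closest candidate here is a carboxylic acid group (-C(=O)OH), but the -OH oxygen has H1; the =O is OX1, not OX2. No other fragment satisfies the full query, so there is no match.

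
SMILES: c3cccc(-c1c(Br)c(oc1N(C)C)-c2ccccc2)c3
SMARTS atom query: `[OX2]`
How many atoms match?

0

Check the 21 heavy atoms by environment: 1× o (aromatic, X2) → no; 16× c (aromatic, X3) → no; 1× Br (X1) → no; 1× N (X3) → no; 2× C (X4) → no.
No environment satisfies the query, so 0 matching atoms.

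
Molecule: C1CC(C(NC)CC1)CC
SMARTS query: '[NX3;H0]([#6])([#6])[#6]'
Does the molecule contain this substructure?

No

The pattern [NX3;H0]([#6])([#6])[#6] describes a trivalent nitrogen with no H, bonded to three carbons — a tertiary amine.
The closest candidate here is an N-methylamino group (-NHCH3), but the nitrogen still has one H (H1), not H0. No other fragment satisfies the full query, so there is no match.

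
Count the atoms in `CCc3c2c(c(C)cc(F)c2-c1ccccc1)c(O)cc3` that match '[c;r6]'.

16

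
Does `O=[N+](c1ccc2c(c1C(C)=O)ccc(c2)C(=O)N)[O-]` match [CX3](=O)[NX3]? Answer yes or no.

The pattern [CX3](=O)[NX3] describes a carbonyl carbon bonded to a trivalent nitrogen — an amide.
The molecule carries a primary amide (-C(=O)NH2), whose atoms satisfy every constraint of the query, so the pattern matches.

Yes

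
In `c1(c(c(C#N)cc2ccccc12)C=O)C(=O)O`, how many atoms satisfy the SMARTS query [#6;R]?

10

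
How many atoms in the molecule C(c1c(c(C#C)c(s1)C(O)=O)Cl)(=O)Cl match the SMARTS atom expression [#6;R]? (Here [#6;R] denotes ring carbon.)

4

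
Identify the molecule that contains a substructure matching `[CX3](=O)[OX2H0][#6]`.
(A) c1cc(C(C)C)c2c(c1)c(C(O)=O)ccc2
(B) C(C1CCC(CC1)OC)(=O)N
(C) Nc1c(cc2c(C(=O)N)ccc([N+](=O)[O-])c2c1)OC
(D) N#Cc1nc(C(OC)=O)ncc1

D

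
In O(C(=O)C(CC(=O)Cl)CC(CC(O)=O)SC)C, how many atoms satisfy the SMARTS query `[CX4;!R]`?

7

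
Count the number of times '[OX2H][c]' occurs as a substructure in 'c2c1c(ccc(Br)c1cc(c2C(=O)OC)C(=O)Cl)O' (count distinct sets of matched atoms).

[OX2H][c] is the SMARTS for a phenol: a hydroxyl oxygen attached to an aromatic carbon.
Exactly one fragment in the molecule meets all constraints, giving 1 match.

1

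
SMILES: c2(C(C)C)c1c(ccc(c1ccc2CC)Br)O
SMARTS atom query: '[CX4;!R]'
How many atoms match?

The query [CX4;!R] means: aliphatic carbon with four total connections, not in a ring.
Check the 17 heavy atoms by environment: 10× c (aromatic, X3, in 6-ring) → no; 1× O (X2, acyclic) → no; 5× C (X4, acyclic) → match; 1× Br (X1, acyclic) → no.
That gives 5 matching atoms.

5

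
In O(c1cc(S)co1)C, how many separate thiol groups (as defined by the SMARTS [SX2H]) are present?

1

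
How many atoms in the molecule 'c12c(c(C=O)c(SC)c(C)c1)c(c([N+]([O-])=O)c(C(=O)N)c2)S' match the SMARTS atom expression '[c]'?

10

The query [c] means: lowercase c matches aromatic carbon only.
Check the 22 heavy atoms by environment: 10× c (aromatic) → match; 2× S → no; 4× C → no; 3× O → no; 1× N → no; 1× N (charge +1) → no; 1× O (charge -1) → no.
That gives 10 matching atoms.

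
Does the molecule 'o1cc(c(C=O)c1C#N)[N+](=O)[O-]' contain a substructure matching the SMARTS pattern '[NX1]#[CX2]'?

Yes

The pattern [NX1]#[CX2] describes a nitrogen triple-bonded to a two-connected carbon — a nitrile.
The molecule carries a nitrile (-C#N), whose atoms satisfy every constraint of the query, so the pattern matches.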